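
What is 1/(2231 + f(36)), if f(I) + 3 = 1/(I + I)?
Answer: 72/160417 ≈ 0.00044883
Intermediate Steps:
f(I) = -3 + 1/(2*I) (f(I) = -3 + 1/(I + I) = -3 + 1/(2*I))
1/(2231 + f(36)) = 1/(2231 + (-3 + (½)/36)) = 1/(2231 + (-3 + (½)*(1/36))) = 1/(2231 + (-3 + 1/72)) = 1/(2231 - 215/72) = 1/(160417/72) = 72/160417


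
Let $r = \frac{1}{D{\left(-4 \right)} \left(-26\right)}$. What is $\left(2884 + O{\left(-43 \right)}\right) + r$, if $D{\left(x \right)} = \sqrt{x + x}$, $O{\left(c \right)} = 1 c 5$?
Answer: $2669 + \frac{i \sqrt{2}}{104} \approx 2669.0 + 0.013598 i$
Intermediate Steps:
$O{\left(c \right)} = 5 c$ ($O{\left(c \right)} = c 5 = 5 c$)
$D{\left(x \right)} = \sqrt{2} \sqrt{x}$ ($D{\left(x \right)} = \sqrt{2 x} = \sqrt{2} \sqrt{x}$)
$r = \frac{i \sqrt{2}}{104}$ ($r = \frac{1}{\sqrt{2} \sqrt{-4} \left(-26\right)} = \frac{1}{\sqrt{2} \cdot 2 i \left(-26\right)} = \frac{1}{2 i \sqrt{2} \left(-26\right)} = \frac{1}{\left(-52\right) i \sqrt{2}} = \frac{i \sqrt{2}}{104} \approx 0.013598 i$)
$\left(2884 + O{\left(-43 \right)}\right) + r = \left(2884 + 5 \left(-43\right)\right) + \frac{i \sqrt{2}}{104} = \left(2884 - 215\right) + \frac{i \sqrt{2}}{104} = 2669 + \frac{i \sqrt{2}}{104}$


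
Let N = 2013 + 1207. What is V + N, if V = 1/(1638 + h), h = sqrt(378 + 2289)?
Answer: 410991218/127637 - sqrt(2667)/2680377 ≈ 3220.0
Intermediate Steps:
h = sqrt(2667) ≈ 51.643
N = 3220
V = 1/(1638 + sqrt(2667)) ≈ 0.00059184
V + N = (78/127637 - sqrt(2667)/2680377) + 3220 = 410991218/127637 - sqrt(2667)/2680377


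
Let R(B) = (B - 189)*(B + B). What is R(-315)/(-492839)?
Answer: -317520/492839 ≈ -0.64427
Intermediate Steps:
R(B) = 2*B*(-189 + B) (R(B) = (-189 + B)*(2*B) = 2*B*(-189 + B))
R(-315)/(-492839) = (2*(-315)*(-189 - 315))/(-492839) = (2*(-315)*(-504))*(-1/492839) = 317520*(-1/492839) = -317520/492839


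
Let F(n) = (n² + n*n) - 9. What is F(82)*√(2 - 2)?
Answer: 0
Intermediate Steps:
F(n) = -9 + 2*n² (F(n) = (n² + n²) - 9 = 2*n² - 9 = -9 + 2*n²)
F(82)*√(2 - 2) = (-9 + 2*82²)*√(2 - 2) = (-9 + 2*6724)*√0 = (-9 + 13448)*0 = 13439*0 = 0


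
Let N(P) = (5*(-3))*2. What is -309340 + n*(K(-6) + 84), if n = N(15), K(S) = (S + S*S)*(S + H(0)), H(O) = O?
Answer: -306460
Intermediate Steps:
K(S) = S*(S + S²) (K(S) = (S + S*S)*(S + 0) = (S + S²)*S = S*(S + S²))
N(P) = -30 (N(P) = -15*2 = -30)
n = -30
-309340 + n*(K(-6) + 84) = -309340 - 30*((-6)²*(1 - 6) + 84) = -309340 - 30*(36*(-5) + 84) = -309340 - 30*(-180 + 84) = -309340 - 30*(-96) = -309340 + 2880 = -306460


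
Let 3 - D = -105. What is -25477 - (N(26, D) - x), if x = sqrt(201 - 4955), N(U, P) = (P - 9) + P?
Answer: -25684 + I*sqrt(4754) ≈ -25684.0 + 68.949*I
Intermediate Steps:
D = 108 (D = 3 - 1*(-105) = 3 + 105 = 108)
N(U, P) = -9 + 2*P (N(U, P) = (-9 + P) + P = -9 + 2*P)
x = I*sqrt(4754) (x = sqrt(-4754) = I*sqrt(4754) ≈ 68.949*I)
-25477 - (N(26, D) - x) = -25477 - ((-9 + 2*108) - I*sqrt(4754)) = -25477 - ((-9 + 216) - I*sqrt(4754)) = -25477 - (207 - I*sqrt(4754)) = -25477 + (-207 + I*sqrt(4754)) = -25684 + I*sqrt(4754)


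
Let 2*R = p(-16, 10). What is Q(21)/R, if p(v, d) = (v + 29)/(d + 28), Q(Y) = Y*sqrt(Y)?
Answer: 1596*sqrt(21)/13 ≈ 562.60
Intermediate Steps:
Q(Y) = Y**(3/2)
p(v, d) = (29 + v)/(28 + d)
R = 13/76 (R = ((29 - 16)/(28 + 10))/2 = (13/38)/2 = ((1/38)*13)/2 = (1/2)*(13/38) = 13/76 ≈ 0.17105)
Q(21)/R = 21**(3/2)/(13/76) = (21*sqrt(21))*(76/13) = 1596*sqrt(21)/13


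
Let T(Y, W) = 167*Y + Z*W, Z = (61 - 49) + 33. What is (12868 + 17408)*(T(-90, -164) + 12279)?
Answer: -306726156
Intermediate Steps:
Z = 45 (Z = 12 + 33 = 45)
T(Y, W) = 45*W + 167*Y (T(Y, W) = 167*Y + 45*W = 45*W + 167*Y)
(12868 + 17408)*(T(-90, -164) + 12279) = (12868 + 17408)*((45*(-164) + 167*(-90)) + 12279) = 30276*((-7380 - 15030) + 12279) = 30276*(-22410 + 12279) = 30276*(-10131) = -306726156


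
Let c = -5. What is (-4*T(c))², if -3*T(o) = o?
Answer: 400/9 ≈ 44.444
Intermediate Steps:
T(o) = -o/3
(-4*T(c))² = (-(-4)*(-5)/3)² = (-4*5/3)² = (-20/3)² = 400/9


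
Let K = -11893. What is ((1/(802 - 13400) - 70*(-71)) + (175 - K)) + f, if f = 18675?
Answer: 449912373/12598 ≈ 35713.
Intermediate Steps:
((1/(802 - 13400) - 70*(-71)) + (175 - K)) + f = ((1/(802 - 13400) - 70*(-71)) + (175 - 1*(-11893))) + 18675 = ((1/(-12598) - 1*(-4970)) + (175 + 11893)) + 18675 = ((-1/12598 + 4970) + 12068) + 18675 = (62612059/12598 + 12068) + 18675 = 214644723/12598 + 18675 = 449912373/12598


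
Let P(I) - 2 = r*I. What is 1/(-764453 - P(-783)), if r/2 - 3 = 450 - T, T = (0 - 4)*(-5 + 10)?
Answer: -1/23737 ≈ -4.2128e-5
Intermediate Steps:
T = -20 (T = -4*5 = -20)
r = 946 (r = 6 + 2*(450 - 1*(-20)) = 6 + 2*(450 + 20) = 6 + 2*470 = 6 + 940 = 946)
P(I) = 2 + 946*I
1/(-764453 - P(-783)) = 1/(-764453 - (2 + 946*(-783))) = 1/(-764453 - (2 - 740718)) = 1/(-764453 - 1*(-740716)) = 1/(-764453 + 740716) = 1/(-23737) = -1/23737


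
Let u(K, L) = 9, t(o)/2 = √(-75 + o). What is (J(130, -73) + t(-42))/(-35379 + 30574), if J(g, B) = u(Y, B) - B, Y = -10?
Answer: -82/4805 - 6*I*√13/4805 ≈ -0.017066 - 0.0045023*I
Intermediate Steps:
t(o) = 2*√(-75 + o)
J(g, B) = 9 - B
(J(130, -73) + t(-42))/(-35379 + 30574) = ((9 - 1*(-73)) + 2*√(-75 - 42))/(-35379 + 30574) = ((9 + 73) + 2*√(-117))/(-4805) = (82 + 2*(3*I*√13))*(-1/4805) = (82 + 6*I*√13)*(-1/4805) = -82/4805 - 6*I*√13/4805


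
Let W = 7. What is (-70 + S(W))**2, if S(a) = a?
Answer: 3969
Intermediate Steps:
(-70 + S(W))**2 = (-70 + 7)**2 = (-63)**2 = 3969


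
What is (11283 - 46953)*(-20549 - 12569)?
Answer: 1181319060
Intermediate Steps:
(11283 - 46953)*(-20549 - 12569) = -35670*(-33118) = 1181319060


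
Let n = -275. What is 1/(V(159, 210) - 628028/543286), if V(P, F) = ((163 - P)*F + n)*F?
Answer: 271643/32230127936 ≈ 8.4282e-6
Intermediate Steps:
V(P, F) = F*(-275 + F*(163 - P)) (V(P, F) = ((163 - P)*F - 275)*F = (F*(163 - P) - 275)*F = (-275 + F*(163 - P))*F = F*(-275 + F*(163 - P)))
1/(V(159, 210) - 628028/543286) = 1/(210*(-275 + 163*210 - 1*210*159) - 628028/543286) = 1/(210*(-275 + 34230 - 33390) - 628028*1/543286) = 1/(210*565 - 314014/271643) = 1/(118650 - 314014/271643) = 1/(32230127936/271643) = 271643/32230127936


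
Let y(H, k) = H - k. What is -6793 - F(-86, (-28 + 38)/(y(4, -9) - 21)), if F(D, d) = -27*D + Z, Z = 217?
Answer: -9332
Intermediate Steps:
F(D, d) = 217 - 27*D (F(D, d) = -27*D + 217 = 217 - 27*D)
-6793 - F(-86, (-28 + 38)/(y(4, -9) - 21)) = -6793 - (217 - 27*(-86)) = -6793 - (217 + 2322) = -6793 - 1*2539 = -6793 - 2539 = -9332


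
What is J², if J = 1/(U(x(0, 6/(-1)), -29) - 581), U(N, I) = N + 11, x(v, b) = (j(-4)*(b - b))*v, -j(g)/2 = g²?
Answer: 1/324900 ≈ 3.0779e-6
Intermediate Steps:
j(g) = -2*g²
x(v, b) = 0 (x(v, b) = ((-2*(-4)²)*(b - b))*v = (-2*16*0)*v = (-32*0)*v = 0*v = 0)
U(N, I) = 11 + N
J = -1/570 (J = 1/((11 + 0) - 581) = 1/(11 - 581) = 1/(-570) = -1/570 ≈ -0.0017544)
J² = (-1/570)² = 1/324900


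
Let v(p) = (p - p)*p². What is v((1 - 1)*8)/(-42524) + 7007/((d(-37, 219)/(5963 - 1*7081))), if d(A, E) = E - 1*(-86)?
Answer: -7833826/305 ≈ -25685.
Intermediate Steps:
d(A, E) = 86 + E (d(A, E) = E + 86 = 86 + E)
v(p) = 0 (v(p) = 0*p² = 0)
v((1 - 1)*8)/(-42524) + 7007/((d(-37, 219)/(5963 - 1*7081))) = 0/(-42524) + 7007/(((86 + 219)/(5963 - 1*7081))) = 0*(-1/42524) + 7007/((305/(5963 - 7081))) = 0 + 7007/((305/(-1118))) = 0 + 7007/((305*(-1/1118))) = 0 + 7007/(-305/1118) = 0 + 7007*(-1118/305) = 0 - 7833826/305 = -7833826/305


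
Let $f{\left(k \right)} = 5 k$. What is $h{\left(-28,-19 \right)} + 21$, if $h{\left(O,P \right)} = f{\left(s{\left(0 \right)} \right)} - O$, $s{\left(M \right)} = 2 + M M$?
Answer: $59$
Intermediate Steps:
$s{\left(M \right)} = 2 + M^{2}$
$h{\left(O,P \right)} = 10 - O$ ($h{\left(O,P \right)} = 5 \left(2 + 0^{2}\right) - O = 5 \left(2 + 0\right) - O = 5 \cdot 2 - O = 10 - O$)
$h{\left(-28,-19 \right)} + 21 = \left(10 - -28\right) + 21 = \left(10 + 28\right) + 21 = 38 + 21 = 59$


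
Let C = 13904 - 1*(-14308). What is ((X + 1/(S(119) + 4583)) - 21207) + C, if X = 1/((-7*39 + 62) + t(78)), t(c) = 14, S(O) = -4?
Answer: 6318946933/902063 ≈ 7005.0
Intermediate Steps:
C = 28212 (C = 13904 + 14308 = 28212)
X = -1/197 (X = 1/((-7*39 + 62) + 14) = 1/((-273 + 62) + 14) = 1/(-211 + 14) = 1/(-197) = -1/197 ≈ -0.0050761)
((X + 1/(S(119) + 4583)) - 21207) + C = ((-1/197 + 1/(-4 + 4583)) - 21207) + 28212 = ((-1/197 + 1/4579) - 21207) + 28212 = (-4382/902063 - 21207) + 28212 = -19130054423/902063 + 28212 = 6318946933/902063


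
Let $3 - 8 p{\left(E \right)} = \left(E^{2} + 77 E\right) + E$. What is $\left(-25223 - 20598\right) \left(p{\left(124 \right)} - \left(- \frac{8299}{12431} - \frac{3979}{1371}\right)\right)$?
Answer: $\frac{19535908373560741}{136343208} \approx 1.4328 \cdot 10^{8}$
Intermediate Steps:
$p{\left(E \right)} = \frac{3}{8} - \frac{39 E}{4} - \frac{E^{2}}{8}$ ($p{\left(E \right)} = \frac{3}{8} - \frac{\left(E^{2} + 77 E\right) + E}{8} = \frac{3}{8} - \frac{E^{2} + 78 E}{8} = \frac{3}{8} - \left(\frac{E^{2}}{8} + \frac{39 E}{4}\right) = \frac{3}{8} - \frac{39 E}{4} - \frac{E^{2}}{8}$)
$\left(-25223 - 20598\right) \left(p{\left(124 \right)} - \left(- \frac{8299}{12431} - \frac{3979}{1371}\right)\right) = \left(-25223 - 20598\right) \left(\left(\frac{3}{8} - 1209 - \frac{124^{2}}{8}\right) - \left(- \frac{8299}{12431} - \frac{3979}{1371}\right)\right) = \left(-25223 - 20598\right) \left(\left(\frac{3}{8} - 1209 - 1922\right) - - \frac{60840878}{17042901}\right) = - 45821 \left(\left(\frac{3}{8} - 1209 - 1922\right) + \left(\frac{8299}{12431} + \frac{3979}{1371}\right)\right) = - 45821 \left(- \frac{25045}{8} + \frac{60840878}{17042901}\right) = \left(-45821\right) \left(- \frac{426352728521}{136343208}\right) = \frac{19535908373560741}{136343208}$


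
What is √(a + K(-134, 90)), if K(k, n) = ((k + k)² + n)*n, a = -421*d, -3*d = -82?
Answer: √58146774/3 ≈ 2541.8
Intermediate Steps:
d = 82/3 (d = -⅓*(-82) = 82/3 ≈ 27.333)
a = -34522/3 (a = -421*82/3 = -34522/3 ≈ -11507.)
K(k, n) = n*(n + 4*k²) (K(k, n) = ((2*k)² + n)*n = (4*k² + n)*n = (n + 4*k²)*n = n*(n + 4*k²))
√(a + K(-134, 90)) = √(-34522/3 + 90*(90 + 4*(-134)²)) = √(-34522/3 + 90*(90 + 4*17956)) = √(-34522/3 + 90*(90 + 71824)) = √(-34522/3 + 90*71914) = √(-34522/3 + 6472260) = √(19382258/3) = √58146774/3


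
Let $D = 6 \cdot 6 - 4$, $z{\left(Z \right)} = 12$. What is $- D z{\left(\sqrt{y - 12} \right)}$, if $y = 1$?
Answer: $-384$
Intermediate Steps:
$D = 32$ ($D = 36 - 4 = 32$)
$- D z{\left(\sqrt{y - 12} \right)} = - 32 \cdot 12 = \left(-1\right) 384 = -384$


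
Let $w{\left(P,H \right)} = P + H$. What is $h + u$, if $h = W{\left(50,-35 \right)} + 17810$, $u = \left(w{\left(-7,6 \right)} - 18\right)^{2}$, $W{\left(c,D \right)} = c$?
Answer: $18221$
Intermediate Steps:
$w{\left(P,H \right)} = H + P$
$u = 361$ ($u = \left(\left(6 - 7\right) - 18\right)^{2} = \left(-1 - 18\right)^{2} = \left(-19\right)^{2} = 361$)
$h = 17860$ ($h = 50 + 17810 = 17860$)
$h + u = 17860 + 361 = 18221$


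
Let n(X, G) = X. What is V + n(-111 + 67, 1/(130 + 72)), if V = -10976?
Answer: -11020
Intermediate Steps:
V + n(-111 + 67, 1/(130 + 72)) = -10976 + (-111 + 67) = -10976 - 44 = -11020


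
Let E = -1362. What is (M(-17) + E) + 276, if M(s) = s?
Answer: -1103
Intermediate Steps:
(M(-17) + E) + 276 = (-17 - 1362) + 276 = -1379 + 276 = -1103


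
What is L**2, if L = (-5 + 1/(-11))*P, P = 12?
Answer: 451584/121 ≈ 3732.1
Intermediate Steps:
L = -672/11 (L = (-5 + 1/(-11))*12 = (-5 - 1/11)*12 = -56/11*12 = -672/11 ≈ -61.091)
L**2 = (-672/11)**2 = 451584/121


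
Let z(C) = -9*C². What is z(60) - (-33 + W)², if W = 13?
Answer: -32800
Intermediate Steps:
z(60) - (-33 + W)² = -9*60² - (-33 + 13)² = -9*3600 - 1*(-20)² = -32400 - 1*400 = -32400 - 400 = -32800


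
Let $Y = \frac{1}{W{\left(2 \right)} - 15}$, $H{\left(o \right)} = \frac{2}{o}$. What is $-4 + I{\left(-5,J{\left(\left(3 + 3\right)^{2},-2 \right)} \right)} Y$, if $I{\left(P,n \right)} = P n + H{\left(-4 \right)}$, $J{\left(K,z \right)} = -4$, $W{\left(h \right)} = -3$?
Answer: $- \frac{61}{12} \approx -5.0833$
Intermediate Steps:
$I{\left(P,n \right)} = - \frac{1}{2} + P n$ ($I{\left(P,n \right)} = P n + \frac{2}{-4} = P n + 2 \left(- \frac{1}{4}\right) = P n - \frac{1}{2} = - \frac{1}{2} + P n$)
$Y = - \frac{1}{18}$ ($Y = \frac{1}{-3 - 15} = \frac{1}{-18} = - \frac{1}{18} \approx -0.055556$)
$-4 + I{\left(-5,J{\left(\left(3 + 3\right)^{2},-2 \right)} \right)} Y = -4 + \left(- \frac{1}{2} - -20\right) \left(- \frac{1}{18}\right) = -4 + \left(- \frac{1}{2} + 20\right) \left(- \frac{1}{18}\right) = -4 + \frac{39}{2} \left(- \frac{1}{18}\right) = -4 - \frac{13}{12} = - \frac{61}{12}$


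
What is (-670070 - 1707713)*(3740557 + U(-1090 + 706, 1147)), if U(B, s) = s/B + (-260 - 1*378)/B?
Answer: -3415384202238757/384 ≈ -8.8942e+12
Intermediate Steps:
U(B, s) = -638/B + s/B (U(B, s) = s/B + (-260 - 378)/B = s/B - 638/B = -638/B + s/B)
(-670070 - 1707713)*(3740557 + U(-1090 + 706, 1147)) = (-670070 - 1707713)*(3740557 + (-638 + 1147)/(-1090 + 706)) = -2377783*(3740557 + 509/(-384)) = -2377783*(3740557 - 1/384*509) = -2377783*(3740557 - 509/384) = -2377783*1436373379/384 = -3415384202238757/384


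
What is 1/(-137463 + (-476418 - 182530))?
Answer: -1/796411 ≈ -1.2556e-6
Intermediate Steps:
1/(-137463 + (-476418 - 182530)) = 1/(-137463 - 658948) = 1/(-796411) = -1/796411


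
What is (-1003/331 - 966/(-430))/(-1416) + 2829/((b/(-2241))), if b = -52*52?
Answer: 79857300751681/34060138320 ≈ 2344.6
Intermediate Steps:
b = -2704
(-1003/331 - 966/(-430))/(-1416) + 2829/((b/(-2241))) = (-1003/331 - 966/(-430))/(-1416) + 2829/((-2704/(-2241))) = (-1003*1/331 - 966*(-1/430))*(-1/1416) + 2829/((-2704*(-1/2241))) = (-1003/331 + 483/215)*(-1/1416) + 2829/(2704/2241) = -55772/71165*(-1/1416) + 2829*(2241/2704) = 13943/25192410 + 6339789/2704 = 79857300751681/34060138320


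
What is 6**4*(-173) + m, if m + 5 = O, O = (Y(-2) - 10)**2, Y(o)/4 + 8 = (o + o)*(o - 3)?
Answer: -222769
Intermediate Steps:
Y(o) = -32 + 8*o*(-3 + o) (Y(o) = -32 + 4*((o + o)*(o - 3)) = -32 + 4*((2*o)*(-3 + o)) = -32 + 4*(2*o*(-3 + o)) = -32 + 8*o*(-3 + o))
O = 1444 (O = ((-32 - 24*(-2) + 8*(-2)**2) - 10)**2 = ((-32 + 48 + 8*4) - 10)**2 = ((-32 + 48 + 32) - 10)**2 = (48 - 10)**2 = 38**2 = 1444)
m = 1439 (m = -5 + 1444 = 1439)
6**4*(-173) + m = 6**4*(-173) + 1439 = 1296*(-173) + 1439 = -224208 + 1439 = -222769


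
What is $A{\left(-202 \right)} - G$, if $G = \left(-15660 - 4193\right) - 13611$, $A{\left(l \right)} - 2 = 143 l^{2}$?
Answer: $5868438$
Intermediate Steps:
$A{\left(l \right)} = 2 + 143 l^{2}$
$G = -33464$ ($G = -19853 - 13611 = -33464$)
$A{\left(-202 \right)} - G = \left(2 + 143 \left(-202\right)^{2}\right) - -33464 = \left(2 + 143 \cdot 40804\right) + 33464 = \left(2 + 5834972\right) + 33464 = 5834974 + 33464 = 5868438$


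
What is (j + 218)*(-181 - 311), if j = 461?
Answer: -334068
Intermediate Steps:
(j + 218)*(-181 - 311) = (461 + 218)*(-181 - 311) = 679*(-492) = -334068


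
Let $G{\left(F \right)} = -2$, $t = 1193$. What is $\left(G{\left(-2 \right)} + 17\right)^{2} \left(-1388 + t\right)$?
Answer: $-43875$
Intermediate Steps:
$\left(G{\left(-2 \right)} + 17\right)^{2} \left(-1388 + t\right) = \left(-2 + 17\right)^{2} \left(-1388 + 1193\right) = 15^{2} \left(-195\right) = 225 \left(-195\right) = -43875$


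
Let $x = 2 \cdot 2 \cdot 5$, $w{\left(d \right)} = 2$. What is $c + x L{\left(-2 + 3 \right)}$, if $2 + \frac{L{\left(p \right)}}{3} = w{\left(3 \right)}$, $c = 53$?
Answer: $53$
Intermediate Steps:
$L{\left(p \right)} = 0$ ($L{\left(p \right)} = -6 + 3 \cdot 2 = -6 + 6 = 0$)
$x = 20$ ($x = 4 \cdot 5 = 20$)
$c + x L{\left(-2 + 3 \right)} = 53 + 20 \cdot 0 = 53 + 0 = 53$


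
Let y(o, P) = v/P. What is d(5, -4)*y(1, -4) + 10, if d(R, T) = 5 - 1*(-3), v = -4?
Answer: 18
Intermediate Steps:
y(o, P) = -4/P
d(R, T) = 8 (d(R, T) = 5 + 3 = 8)
d(5, -4)*y(1, -4) + 10 = 8*(-4/(-4)) + 10 = 8*(-4*(-¼)) + 10 = 8*1 + 10 = 8 + 10 = 18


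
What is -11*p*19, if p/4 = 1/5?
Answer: -836/5 ≈ -167.20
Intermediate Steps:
p = ⅘ (p = 4/5 = 4*(⅕) = ⅘ ≈ 0.80000)
-11*p*19 = -11*⅘*19 = -44/5*19 = -836/5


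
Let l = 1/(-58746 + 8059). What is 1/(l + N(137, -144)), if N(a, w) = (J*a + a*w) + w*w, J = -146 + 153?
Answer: 50687/99701328 ≈ 0.00050839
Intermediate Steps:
J = 7
l = -1/50687 (l = 1/(-50687) = -1/50687 ≈ -1.9729e-5)
N(a, w) = w² + 7*a + a*w (N(a, w) = (7*a + a*w) + w*w = (7*a + a*w) + w² = w² + 7*a + a*w)
1/(l + N(137, -144)) = 1/(-1/50687 + ((-144)² + 7*137 + 137*(-144))) = 1/(-1/50687 + (20736 + 959 - 19728)) = 1/(-1/50687 + 1967) = 1/(99701328/50687) = 50687/99701328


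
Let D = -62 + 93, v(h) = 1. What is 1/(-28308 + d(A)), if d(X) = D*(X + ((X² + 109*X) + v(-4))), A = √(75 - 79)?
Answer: -28401/853129201 - 6820*I/853129201 ≈ -3.329e-5 - 7.9941e-6*I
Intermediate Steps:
A = 2*I (A = √(-4) = 2*I ≈ 2.0*I)
D = 31
d(X) = 31 + 31*X² + 3410*X (d(X) = 31*(X + ((X² + 109*X) + 1)) = 31*(X + (1 + X² + 109*X)) = 31*(1 + X² + 110*X) = 31 + 31*X² + 3410*X)
1/(-28308 + d(A)) = 1/(-28308 + (31 + 31*(2*I)² + 3410*(2*I))) = 1/(-28308 + (31 + 31*(-4) + 6820*I)) = 1/(-28308 + (31 - 124 + 6820*I)) = 1/(-28308 + (-93 + 6820*I)) = 1/(-28401 + 6820*I) = (-28401 - 6820*I)/853129201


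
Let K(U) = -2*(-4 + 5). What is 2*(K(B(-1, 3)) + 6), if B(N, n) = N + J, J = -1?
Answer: 8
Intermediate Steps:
B(N, n) = -1 + N (B(N, n) = N - 1 = -1 + N)
K(U) = -2 (K(U) = -2*1 = -2)
2*(K(B(-1, 3)) + 6) = 2*(-2 + 6) = 2*4 = 8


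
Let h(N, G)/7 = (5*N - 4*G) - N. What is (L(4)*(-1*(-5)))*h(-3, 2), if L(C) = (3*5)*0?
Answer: 0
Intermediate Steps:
h(N, G) = -28*G + 28*N (h(N, G) = 7*((5*N - 4*G) - N) = 7*((-4*G + 5*N) - N) = 7*(-4*G + 4*N) = -28*G + 28*N)
L(C) = 0 (L(C) = 15*0 = 0)
(L(4)*(-1*(-5)))*h(-3, 2) = (0*(-1*(-5)))*(-28*2 + 28*(-3)) = (0*5)*(-56 - 84) = 0*(-140) = 0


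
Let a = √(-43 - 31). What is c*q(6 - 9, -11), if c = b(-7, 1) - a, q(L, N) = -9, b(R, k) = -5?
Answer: 45 + 9*I*√74 ≈ 45.0 + 77.421*I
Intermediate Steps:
a = I*√74 (a = √(-74) = I*√74 ≈ 8.6023*I)
c = -5 - I*√74 ≈ -5.0 - 8.6023*I
c*q(6 - 9, -11) = (-5 - I*√74)*(-9) = 45 + 9*I*√74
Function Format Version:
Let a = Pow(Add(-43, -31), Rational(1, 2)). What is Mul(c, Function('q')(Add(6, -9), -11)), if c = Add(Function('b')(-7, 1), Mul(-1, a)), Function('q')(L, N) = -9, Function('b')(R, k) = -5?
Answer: Add(45, Mul(9, I, Pow(74, Rational(1, 2)))) ≈ Add(45.000, Mul(77.421, I))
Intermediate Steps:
a = Mul(I, Pow(74, Rational(1, 2))) (a = Pow(-74, Rational(1, 2)) = Mul(I, Pow(74, Rational(1, 2))) ≈ Mul(8.6023, I))
c = Add(-5, Mul(-1, I, Pow(74, Rational(1, 2)))) (c = Add(-5, Mul(-1, Mul(I, Pow(74, Rational(1, 2))))) = Add(-5, Mul(-1, I, Pow(74, Rational(1, 2)))) ≈ Add(-5.0000, Mul(-8.6023, I)))
Mul(c, Function('q')(Add(6, -9), -11)) = Mul(Add(-5, Mul(-1, I, Pow(74, Rational(1, 2)))), -9) = Add(45, Mul(9, I, Pow(74, Rational(1, 2))))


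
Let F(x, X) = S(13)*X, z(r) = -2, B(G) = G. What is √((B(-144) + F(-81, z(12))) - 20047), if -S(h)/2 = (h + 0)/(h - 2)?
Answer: I*√2442539/11 ≈ 142.08*I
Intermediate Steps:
S(h) = -2*h/(-2 + h) (S(h) = -2*(h + 0)/(h - 2) = -2*h/(-2 + h))
F(x, X) = -26*X/11 (F(x, X) = (-2*13/(-2 + 13))*X = (-2*13/11)*X = (-2*13*1/11)*X = -26*X/11)
√((B(-144) + F(-81, z(12))) - 20047) = √((-144 - 26/11*(-2)) - 20047) = √((-144 + 52/11) - 20047) = √(-1532/11 - 20047) = √(-222049/11) = I*√2442539/11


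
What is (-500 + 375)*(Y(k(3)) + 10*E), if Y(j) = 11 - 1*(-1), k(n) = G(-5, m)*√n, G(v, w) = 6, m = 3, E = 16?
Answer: -21500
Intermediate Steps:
k(n) = 6*√n
Y(j) = 12 (Y(j) = 11 + 1 = 12)
(-500 + 375)*(Y(k(3)) + 10*E) = (-500 + 375)*(12 + 10*16) = -125*(12 + 160) = -125*172 = -21500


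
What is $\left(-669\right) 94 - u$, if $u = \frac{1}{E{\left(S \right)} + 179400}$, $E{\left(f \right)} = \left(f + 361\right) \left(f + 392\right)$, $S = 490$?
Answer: $- \frac{58482848053}{929982} \approx -62886.0$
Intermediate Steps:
$E{\left(f \right)} = \left(361 + f\right) \left(392 + f\right)$
$u = \frac{1}{929982}$ ($u = \frac{1}{\left(141512 + 490^{2} + 753 \cdot 490\right) + 179400} = \frac{1}{\left(141512 + 240100 + 368970\right) + 179400} = \frac{1}{750582 + 179400} = \frac{1}{929982} \approx 1.0753 \cdot 10^{-6}$)
$\left(-669\right) 94 - u = \left(-669\right) 94 - \frac{1}{929982} = -62886 - \frac{1}{929982} = - \frac{58482848053}{929982}$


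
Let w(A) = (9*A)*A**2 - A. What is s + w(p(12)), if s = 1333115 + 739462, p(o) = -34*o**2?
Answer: -1056247958751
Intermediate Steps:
s = 2072577
w(A) = -A + 9*A**3 (w(A) = 9*A**3 - A = -A + 9*A**3)
s + w(p(12)) = 2072577 + (-(-34)*12**2 + 9*(-34*12**2)**3) = 2072577 + (-(-34)*144 + 9*(-34*144)**3) = 2072577 + (-1*(-4896) + 9*(-4896)**3) = 2072577 + (4896 + 9*(-117361115136)) = 2072577 + (4896 - 1056250036224) = 2072577 - 1056250031328 = -1056247958751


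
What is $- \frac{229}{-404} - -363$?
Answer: $\frac{146881}{404} \approx 363.57$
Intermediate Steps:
$- \frac{229}{-404} - -363 = \left(-229\right) \left(- \frac{1}{404}\right) + 363 = \frac{229}{404} + 363 = \frac{146881}{404}$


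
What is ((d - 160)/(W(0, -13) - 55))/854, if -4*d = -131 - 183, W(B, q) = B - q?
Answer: 163/71736 ≈ 0.0022722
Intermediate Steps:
d = 157/2 (d = -(-131 - 183)/4 = -¼*(-314) = 157/2 ≈ 78.500)
((d - 160)/(W(0, -13) - 55))/854 = ((157/2 - 160)/((0 - 1*(-13)) - 55))/854 = -163/(2*((0 + 13) - 55))*(1/854) = -163/(2*(13 - 55))*(1/854) = -163/2/(-42)*(1/854) = -163/2*(-1/42)*(1/854) = (163/84)*(1/854) = 163/71736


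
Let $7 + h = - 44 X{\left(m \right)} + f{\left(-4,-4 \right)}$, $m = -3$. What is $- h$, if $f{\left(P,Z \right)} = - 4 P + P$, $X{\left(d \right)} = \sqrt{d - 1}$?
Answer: $-5 + 88 i \approx -5.0 + 88.0 i$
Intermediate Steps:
$X{\left(d \right)} = \sqrt{-1 + d}$
$f{\left(P,Z \right)} = - 3 P$
$h = 5 - 88 i$ ($h = -7 - \left(-12 + 44 \sqrt{-1 - 3}\right) = -7 + \left(- 44 \sqrt{-4} + 12\right) = -7 + \left(- 44 \cdot 2 i + 12\right) = -7 + \left(- 88 i + 12\right) = -7 + \left(12 - 88 i\right) = 5 - 88 i \approx 5.0 - 88.0 i$)
$- h = - (5 - 88 i) = -5 + 88 i$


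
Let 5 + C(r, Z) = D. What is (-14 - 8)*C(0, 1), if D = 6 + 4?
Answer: -110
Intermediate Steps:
D = 10
C(r, Z) = 5 (C(r, Z) = -5 + 10 = 5)
(-14 - 8)*C(0, 1) = (-14 - 8)*5 = -22*5 = -110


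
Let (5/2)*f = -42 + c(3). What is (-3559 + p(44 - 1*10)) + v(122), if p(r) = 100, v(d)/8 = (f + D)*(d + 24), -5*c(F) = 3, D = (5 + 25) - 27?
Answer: -496443/25 ≈ -19858.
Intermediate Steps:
D = 3 (D = 30 - 27 = 3)
c(F) = -⅗ (c(F) = -⅕*3 = -⅗)
f = -426/25 (f = 2*(-42 - ⅗)/5 = (⅖)*(-213/5) = -426/25 ≈ -17.040)
v(d) = -67392/25 - 2808*d/25 (v(d) = 8*((-426/25 + 3)*(d + 24)) = 8*(-351*(24 + d)/25) = 8*(-8424/25 - 351*d/25) = -67392/25 - 2808*d/25)
(-3559 + p(44 - 1*10)) + v(122) = (-3559 + 100) + (-67392/25 - 2808/25*122) = -3459 + (-67392/25 - 342576/25) = -3459 - 409968/25 = -496443/25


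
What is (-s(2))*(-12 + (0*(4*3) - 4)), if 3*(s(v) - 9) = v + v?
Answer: 496/3 ≈ 165.33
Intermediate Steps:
s(v) = 9 + 2*v/3 (s(v) = 9 + (v + v)/3 = 9 + (2*v)/3 = 9 + 2*v/3)
(-s(2))*(-12 + (0*(4*3) - 4)) = (-(9 + (⅔)*2))*(-12 + (0*(4*3) - 4)) = (-(9 + 4/3))*(-12 + (0*12 - 4)) = (-1*31/3)*(-12 + (0 - 4)) = -31*(-12 - 4)/3 = -31/3*(-16) = 496/3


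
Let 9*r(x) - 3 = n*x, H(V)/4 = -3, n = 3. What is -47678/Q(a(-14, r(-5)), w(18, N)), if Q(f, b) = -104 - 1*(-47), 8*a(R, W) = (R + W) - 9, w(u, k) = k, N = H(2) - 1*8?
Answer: 47678/57 ≈ 836.46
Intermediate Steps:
H(V) = -12 (H(V) = 4*(-3) = -12)
N = -20 (N = -12 - 1*8 = -12 - 8 = -20)
r(x) = ⅓ + x/3 (r(x) = ⅓ + (3*x)/9 = ⅓ + x/3)
a(R, W) = -9/8 + R/8 + W/8 (a(R, W) = ((R + W) - 9)/8 = (-9 + R + W)/8 = -9/8 + R/8 + W/8)
Q(f, b) = -57 (Q(f, b) = -104 + 47 = -57)
-47678/Q(a(-14, r(-5)), w(18, N)) = -47678/(-57) = -47678*(-1/57) = 47678/57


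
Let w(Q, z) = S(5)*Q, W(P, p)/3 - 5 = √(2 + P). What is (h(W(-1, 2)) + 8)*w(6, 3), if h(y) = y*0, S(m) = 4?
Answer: 192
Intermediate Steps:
W(P, p) = 15 + 3*√(2 + P)
w(Q, z) = 4*Q
h(y) = 0
(h(W(-1, 2)) + 8)*w(6, 3) = (0 + 8)*(4*6) = 8*24 = 192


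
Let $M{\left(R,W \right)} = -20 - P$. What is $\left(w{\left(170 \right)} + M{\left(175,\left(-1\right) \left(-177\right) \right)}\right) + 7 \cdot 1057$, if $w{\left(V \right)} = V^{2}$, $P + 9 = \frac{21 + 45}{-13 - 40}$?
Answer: $\frac{1923330}{53} \approx 36289.0$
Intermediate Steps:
$P = - \frac{543}{53}$ ($P = -9 + \frac{21 + 45}{-13 - 40} = -9 + \frac{66}{-53} = -9 + 66 \left(- \frac{1}{53}\right) = -9 - \frac{66}{53} = - \frac{543}{53} \approx -10.245$)
$M{\left(R,W \right)} = - \frac{517}{53}$ ($M{\left(R,W \right)} = -20 - - \frac{543}{53} = -20 + \frac{543}{53} = - \frac{517}{53}$)
$\left(w{\left(170 \right)} + M{\left(175,\left(-1\right) \left(-177\right) \right)}\right) + 7 \cdot 1057 = \left(170^{2} - \frac{517}{53}\right) + 7 \cdot 1057 = \left(28900 - \frac{517}{53}\right) + 7399 = \frac{1531183}{53} + 7399 = \frac{1923330}{53}$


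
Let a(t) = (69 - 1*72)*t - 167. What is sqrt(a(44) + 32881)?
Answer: sqrt(32582) ≈ 180.50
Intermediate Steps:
a(t) = -167 - 3*t (a(t) = (69 - 72)*t - 167 = -3*t - 167 = -167 - 3*t)
sqrt(a(44) + 32881) = sqrt((-167 - 3*44) + 32881) = sqrt((-167 - 132) + 32881) = sqrt(-299 + 32881) = sqrt(32582)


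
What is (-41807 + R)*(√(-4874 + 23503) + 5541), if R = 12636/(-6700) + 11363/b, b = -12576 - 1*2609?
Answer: -1178485170858333/5086975 - 212684564313*√18629/5086975 ≈ -2.3737e+8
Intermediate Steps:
b = -15185 (b = -12576 - 2609 = -15185)
R = -13400488/5086975 (R = 12636/(-6700) + 11363/(-15185) = 12636*(-1/6700) + 11363*(-1/15185) = -3159/1675 - 11363/15185 = -13400488/5086975 ≈ -2.6343)
(-41807 + R)*(√(-4874 + 23503) + 5541) = (-41807 - 13400488/5086975)*(√(-4874 + 23503) + 5541) = -212684564313*(√18629 + 5541)/5086975 = -212684564313*(5541 + √18629)/5086975 = -1178485170858333/5086975 - 212684564313*√18629/5086975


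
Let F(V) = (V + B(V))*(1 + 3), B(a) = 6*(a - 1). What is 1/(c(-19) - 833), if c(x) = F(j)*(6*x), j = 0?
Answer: 1/1903 ≈ 0.00052549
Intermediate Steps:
B(a) = -6 + 6*a (B(a) = 6*(-1 + a) = -6 + 6*a)
F(V) = -24 + 28*V (F(V) = (V + (-6 + 6*V))*(1 + 3) = (-6 + 7*V)*4 = -24 + 28*V)
c(x) = -144*x (c(x) = (-24 + 28*0)*(6*x) = (-24 + 0)*(6*x) = -144*x)
1/(c(-19) - 833) = 1/(-144*(-19) - 833) = 1/(2736 - 833) = 1/1903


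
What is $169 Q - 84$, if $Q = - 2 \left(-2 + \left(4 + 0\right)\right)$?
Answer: $-760$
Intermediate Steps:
$Q = -4$ ($Q = - 2 \left(-2 + 4\right) = \left(-2\right) 2 = -4$)
$169 Q - 84 = 169 \left(-4\right) - 84 = -676 - 84 = -760$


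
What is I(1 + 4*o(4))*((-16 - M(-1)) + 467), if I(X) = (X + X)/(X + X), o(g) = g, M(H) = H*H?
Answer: 450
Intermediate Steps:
M(H) = H**2
I(X) = 1 (I(X) = (2*X)/((2*X)) = (2*X)*(1/(2*X)) = 1)
I(1 + 4*o(4))*((-16 - M(-1)) + 467) = 1*((-16 - 1*(-1)**2) + 467) = 1*((-16 - 1*1) + 467) = 1*((-16 - 1) + 467) = 1*(-17 + 467) = 1*450 = 450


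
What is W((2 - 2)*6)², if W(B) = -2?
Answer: 4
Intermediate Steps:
W((2 - 2)*6)² = (-2)² = 4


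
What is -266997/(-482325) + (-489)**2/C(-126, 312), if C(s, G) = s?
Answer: -4270384989/2250850 ≈ -1897.2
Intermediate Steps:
-266997/(-482325) + (-489)**2/C(-126, 312) = -266997/(-482325) + (-489)**2/(-126) = -266997*(-1/482325) + 239121*(-1/126) = 88999/160775 - 26569/14 = -4270384989/2250850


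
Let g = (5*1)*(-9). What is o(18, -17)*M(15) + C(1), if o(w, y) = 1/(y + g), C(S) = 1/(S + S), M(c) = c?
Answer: 8/31 ≈ 0.25806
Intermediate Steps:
C(S) = 1/(2*S)
g = -45 (g = 5*(-9) = -45)
o(w, y) = 1/(-45 + y) (o(w, y) = 1/(y - 45) = 1/(-45 + y))
o(18, -17)*M(15) + C(1) = 15/(-45 - 17) + (½)/1 = 15/(-62) + (½)*1 = -1/62*15 + ½ = -15/62 + ½ = 8/31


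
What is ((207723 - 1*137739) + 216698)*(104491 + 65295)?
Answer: 48674590052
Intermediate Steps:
((207723 - 1*137739) + 216698)*(104491 + 65295) = ((207723 - 137739) + 216698)*169786 = (69984 + 216698)*169786 = 286682*169786 = 48674590052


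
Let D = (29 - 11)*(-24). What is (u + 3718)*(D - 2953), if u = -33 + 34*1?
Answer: -12588815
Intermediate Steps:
u = 1 (u = -33 + 34 = 1)
D = -432 (D = 18*(-24) = -432)
(u + 3718)*(D - 2953) = (1 + 3718)*(-432 - 2953) = 3719*(-3385) = -12588815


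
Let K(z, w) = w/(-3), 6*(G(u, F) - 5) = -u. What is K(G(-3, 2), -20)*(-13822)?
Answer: -276440/3 ≈ -92147.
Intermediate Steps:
G(u, F) = 5 - u/6 (G(u, F) = 5 + (-u)/6 = 5 - u/6)
K(z, w) = -w/3 (K(z, w) = w*(-⅓) = -w/3)
K(G(-3, 2), -20)*(-13822) = -⅓*(-20)*(-13822) = (20/3)*(-13822) = -276440/3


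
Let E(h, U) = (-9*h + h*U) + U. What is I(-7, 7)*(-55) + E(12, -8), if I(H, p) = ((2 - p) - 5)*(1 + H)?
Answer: -3512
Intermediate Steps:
E(h, U) = U - 9*h + U*h (E(h, U) = (-9*h + U*h) + U = U - 9*h + U*h)
I(H, p) = (1 + H)*(-3 - p) (I(H, p) = (-3 - p)*(1 + H) = (1 + H)*(-3 - p))
I(-7, 7)*(-55) + E(12, -8) = (-3 - 1*7 - 3*(-7) - 1*(-7)*7)*(-55) + (-8 - 9*12 - 8*12) = (-3 - 7 + 21 + 49)*(-55) + (-8 - 108 - 96) = 60*(-55) - 212 = -3300 - 212 = -3512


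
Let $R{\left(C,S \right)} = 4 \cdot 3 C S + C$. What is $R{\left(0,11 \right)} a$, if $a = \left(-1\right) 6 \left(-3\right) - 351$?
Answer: $0$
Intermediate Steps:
$R{\left(C,S \right)} = C + 12 C S$ ($R{\left(C,S \right)} = 12 C S + C = C + 12 C S$)
$a = -333$ ($a = \left(-6\right) \left(-3\right) - 351 = 18 - 351 = -333$)
$R{\left(0,11 \right)} a = 0 \left(1 + 12 \cdot 11\right) \left(-333\right) = 0 \left(1 + 132\right) \left(-333\right) = 0 \cdot 133 \left(-333\right) = 0 \left(-333\right) = 0$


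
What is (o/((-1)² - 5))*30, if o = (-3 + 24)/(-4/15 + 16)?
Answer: -4725/472 ≈ -10.011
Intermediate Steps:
o = 315/236 (o = 21/(-4*1/15 + 16) = 21/(-4/15 + 16) = 21/(236/15) = 21*(15/236) = 315/236 ≈ 1.3347)
(o/((-1)² - 5))*30 = (315/(236*((-1)² - 5)))*30 = (315/(236*(1 - 5)))*30 = ((315/236)/(-4))*30 = ((315/236)*(-¼))*30 = -315/944*30 = -4725/472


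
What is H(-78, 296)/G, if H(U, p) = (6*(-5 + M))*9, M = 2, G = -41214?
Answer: 27/6869 ≈ 0.0039307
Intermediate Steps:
H(U, p) = -162 (H(U, p) = (6*(-5 + 2))*9 = (6*(-3))*9 = -18*9 = -162)
H(-78, 296)/G = -162/(-41214) = -162*(-1/41214) = 27/6869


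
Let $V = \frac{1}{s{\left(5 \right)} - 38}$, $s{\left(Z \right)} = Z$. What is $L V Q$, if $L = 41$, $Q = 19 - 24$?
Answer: $\frac{205}{33} \approx 6.2121$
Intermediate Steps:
$Q = -5$ ($Q = 19 - 24 = -5$)
$V = - \frac{1}{33}$ ($V = \frac{1}{5 - 38} = \frac{1}{-33} = - \frac{1}{33} \approx -0.030303$)
$L V Q = 41 \left(- \frac{1}{33}\right) \left(-5\right) = \left(- \frac{41}{33}\right) \left(-5\right) = \frac{205}{33}$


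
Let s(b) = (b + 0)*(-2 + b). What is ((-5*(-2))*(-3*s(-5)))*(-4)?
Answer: 4200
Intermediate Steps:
s(b) = b*(-2 + b)
((-5*(-2))*(-3*s(-5)))*(-4) = ((-5*(-2))*(-(-15)*(-2 - 5)))*(-4) = (10*(-(-15)*(-7)))*(-4) = (10*(-3*35))*(-4) = (10*(-105))*(-4) = -1050*(-4) = 4200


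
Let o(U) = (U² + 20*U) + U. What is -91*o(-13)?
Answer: 9464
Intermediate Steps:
o(U) = U² + 21*U
-91*o(-13) = -(-1183)*(21 - 13) = -(-1183)*8 = -91*(-104) = 9464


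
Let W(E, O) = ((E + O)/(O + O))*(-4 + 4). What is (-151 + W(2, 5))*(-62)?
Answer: 9362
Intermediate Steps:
W(E, O) = 0 (W(E, O) = ((E + O)/((2*O)))*0 = ((E + O)*(1/(2*O)))*0 = ((E + O)/(2*O))*0 = 0)
(-151 + W(2, 5))*(-62) = (-151 + 0)*(-62) = -151*(-62) = 9362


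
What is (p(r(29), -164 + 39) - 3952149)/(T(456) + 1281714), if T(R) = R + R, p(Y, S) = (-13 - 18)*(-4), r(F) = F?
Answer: -3952025/1282626 ≈ -3.0812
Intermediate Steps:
p(Y, S) = 124 (p(Y, S) = -31*(-4) = 124)
T(R) = 2*R
(p(r(29), -164 + 39) - 3952149)/(T(456) + 1281714) = (124 - 3952149)/(2*456 + 1281714) = -3952025/(912 + 1281714) = -3952025/1282626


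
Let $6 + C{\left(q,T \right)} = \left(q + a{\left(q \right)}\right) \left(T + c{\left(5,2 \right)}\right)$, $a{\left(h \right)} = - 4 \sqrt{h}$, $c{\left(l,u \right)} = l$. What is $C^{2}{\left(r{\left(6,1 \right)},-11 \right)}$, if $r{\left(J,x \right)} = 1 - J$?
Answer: $-2304 + 1152 i \sqrt{5} \approx -2304.0 + 2575.9 i$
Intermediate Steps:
$C{\left(q,T \right)} = -6 + \left(5 + T\right) \left(q - 4 \sqrt{q}\right)$ ($C{\left(q,T \right)} = -6 + \left(q - 4 \sqrt{q}\right) \left(T + 5\right) = -6 + \left(q - 4 \sqrt{q}\right) \left(5 + T\right) = -6 + \left(5 + T\right) \left(q - 4 \sqrt{q}\right)$)
$C^{2}{\left(r{\left(6,1 \right)},-11 \right)} = \left(-6 - 20 \sqrt{1 - 6} + 5 \left(1 - 6\right) - 11 \left(1 - 6\right) - - 44 \sqrt{1 - 6}\right)^{2} = \left(-6 - 20 \sqrt{-5} + 5 \left(-5\right) - -55 - - 44 \sqrt{-5}\right)^{2} = \left(-6 - 20 i \sqrt{5} - 25 + 55 - - 44 i \sqrt{5}\right)^{2} = \left(-6 - 20 i \sqrt{5} - 25 + 55 + 44 i \sqrt{5}\right)^{2} = \left(24 + 24 i \sqrt{5}\right)^{2}$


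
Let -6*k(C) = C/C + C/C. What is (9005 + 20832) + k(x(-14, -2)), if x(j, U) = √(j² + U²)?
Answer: 89510/3 ≈ 29837.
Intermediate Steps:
x(j, U) = √(U² + j²)
k(C) = -⅓ (k(C) = -(C/C + C/C)/6 = -(1 + 1)/6 = -⅙*2 = -⅓)
(9005 + 20832) + k(x(-14, -2)) = (9005 + 20832) - ⅓ = 29837 - ⅓ = 89510/3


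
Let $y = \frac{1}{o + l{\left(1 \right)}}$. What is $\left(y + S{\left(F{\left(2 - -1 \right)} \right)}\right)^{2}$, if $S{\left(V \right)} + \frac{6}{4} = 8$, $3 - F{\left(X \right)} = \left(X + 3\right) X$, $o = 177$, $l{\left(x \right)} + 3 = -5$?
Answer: $\frac{4835601}{114244} \approx 42.327$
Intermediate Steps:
$l{\left(x \right)} = -8$ ($l{\left(x \right)} = -3 - 5 = -8$)
$F{\left(X \right)} = 3 - X \left(3 + X\right)$ ($F{\left(X \right)} = 3 - \left(X + 3\right) X = 3 - \left(3 + X\right) X = 3 - X \left(3 + X\right)$)
$S{\left(V \right)} = \frac{13}{2}$ ($S{\left(V \right)} = - \frac{3}{2} + 8 = \frac{13}{2}$)
$y = \frac{1}{169}$ ($y = \frac{1}{177 - 8} = \frac{1}{169} \approx 0.0059172$)
$\left(y + S{\left(F{\left(2 - -1 \right)} \right)}\right)^{2} = \left(\frac{1}{169} + \frac{13}{2}\right)^{2} = \left(\frac{2199}{338}\right)^{2} = \frac{4835601}{114244}$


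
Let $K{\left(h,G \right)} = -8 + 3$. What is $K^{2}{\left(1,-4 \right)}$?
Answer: $25$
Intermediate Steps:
$K{\left(h,G \right)} = -5$
$K^{2}{\left(1,-4 \right)} = \left(-5\right)^{2} = 25$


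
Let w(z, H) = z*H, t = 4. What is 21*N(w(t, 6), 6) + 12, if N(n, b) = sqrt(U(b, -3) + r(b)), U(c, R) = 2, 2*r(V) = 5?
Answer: 12 + 63*sqrt(2)/2 ≈ 56.548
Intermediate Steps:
r(V) = 5/2 (r(V) = (1/2)*5 = 5/2)
w(z, H) = H*z
N(n, b) = 3*sqrt(2)/2 (N(n, b) = sqrt(2 + 5/2) = sqrt(9/2) = 3*sqrt(2)/2)
21*N(w(t, 6), 6) + 12 = 21*(3*sqrt(2)/2) + 12 = 63*sqrt(2)/2 + 12 = 12 + 63*sqrt(2)/2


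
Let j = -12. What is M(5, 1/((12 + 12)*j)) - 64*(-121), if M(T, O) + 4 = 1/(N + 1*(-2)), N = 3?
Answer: 7741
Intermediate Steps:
M(T, O) = -3 (M(T, O) = -4 + 1/(3 + 1*(-2)) = -4 + 1/(3 - 2) = -4 + 1/1 = -4 + 1 = -3)
M(5, 1/((12 + 12)*j)) - 64*(-121) = -3 - 64*(-121) = -3 + 7744 = 7741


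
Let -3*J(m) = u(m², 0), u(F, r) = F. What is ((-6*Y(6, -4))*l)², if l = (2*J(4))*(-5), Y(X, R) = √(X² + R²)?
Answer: 5324800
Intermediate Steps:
Y(X, R) = √(R² + X²)
J(m) = -m²/3
l = 160/3 (l = (2*(-⅓*4²))*(-5) = (2*(-⅓*16))*(-5) = (2*(-16/3))*(-5) = -32/3*(-5) = 160/3 ≈ 53.333)
((-6*Y(6, -4))*l)² = (-6*√((-4)² + 6²)*(160/3))² = (-6*√(16 + 36)*(160/3))² = (-12*√13*(160/3))² = (-640*√13)² = 5324800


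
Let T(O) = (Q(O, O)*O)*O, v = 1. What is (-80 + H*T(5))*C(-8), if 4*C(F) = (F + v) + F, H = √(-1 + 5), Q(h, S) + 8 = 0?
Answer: 1800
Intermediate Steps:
Q(h, S) = -8 (Q(h, S) = -8 + 0 = -8)
H = 2 (H = √4 = 2)
T(O) = -8*O² (T(O) = (-8*O)*O = -8*O²)
C(F) = ¼ + F/2 (C(F) = ((F + 1) + F)/4 = ((1 + F) + F)/4 = (1 + 2*F)/4 = ¼ + F/2)
(-80 + H*T(5))*C(-8) = (-80 + 2*(-8*5²))*(¼ + (½)*(-8)) = (-80 + 2*(-8*25))*(¼ - 4) = (-80 + 2*(-200))*(-15/4) = (-80 - 400)*(-15/4) = -480*(-15/4) = 1800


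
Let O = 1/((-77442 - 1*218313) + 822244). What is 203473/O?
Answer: 107126296297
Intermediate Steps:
O = 1/526489 (O = 1/((-77442 - 218313) + 822244) = 1/(-295755 + 822244) = 1/526489 ≈ 1.8994e-6)
203473/O = 203473/(1/526489) = 203473*526489 = 107126296297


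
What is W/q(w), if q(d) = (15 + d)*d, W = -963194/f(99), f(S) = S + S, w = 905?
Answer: -20939/3583800 ≈ -0.0058427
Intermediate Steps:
f(S) = 2*S
W = -481597/99 (W = -963194/(2*99) = -963194/198 = -963194*1/198 = -481597/99 ≈ -4864.6)
q(d) = d*(15 + d)
W/q(w) = -481597*1/(905*(15 + 905))/99 = -481597/(99*(905*920)) = -481597/99/832600 = -481597/99*1/832600 = -20939/3583800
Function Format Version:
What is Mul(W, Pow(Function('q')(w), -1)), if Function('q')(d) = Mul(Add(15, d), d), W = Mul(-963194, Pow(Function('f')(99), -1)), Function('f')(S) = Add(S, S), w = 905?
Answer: Rational(-20939, 3583800) ≈ -0.0058427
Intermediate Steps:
Function('f')(S) = Mul(2, S)
W = Rational(-481597, 99) (W = Mul(-963194, Pow(Mul(2, 99), -1)) = Mul(-963194, Pow(198, -1)) = Mul(-963194, Rational(1, 198)) = Rational(-481597, 99) ≈ -4864.6)
Function('q')(d) = Mul(d, Add(15, d))
Mul(W, Pow(Function('q')(w), -1)) = Mul(Rational(-481597, 99), Pow(Mul(905, Add(15, 905)), -1)) = Mul(Rational(-481597, 99), Pow(Mul(905, 920), -1)) = Mul(Rational(-481597, 99), Pow(832600, -1)) = Mul(Rational(-481597, 99), Rational(1, 832600)) = Rational(-20939, 3583800)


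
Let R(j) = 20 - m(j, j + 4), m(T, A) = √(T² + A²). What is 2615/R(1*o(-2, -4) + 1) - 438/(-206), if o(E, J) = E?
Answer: 547231/4017 + 523*√10/78 ≈ 157.43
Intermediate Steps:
m(T, A) = √(A² + T²)
R(j) = 20 - √(j² + (4 + j)²) (R(j) = 20 - √((j + 4)² + j²) = 20 - √((4 + j)² + j²) = 20 - √(j² + (4 + j)²))
2615/R(1*o(-2, -4) + 1) - 438/(-206) = 2615/(20 - √((1*(-2) + 1)² + (4 + (1*(-2) + 1))²)) - 438/(-206) = 2615/(20 - √((-2 + 1)² + (4 + (-2 + 1))²)) - 438*(-1/206) = 2615/(20 - √((-1)² + (4 - 1)²)) + 219/103 = 2615/(20 - √(1 + 3²)) + 219/103 = 2615/(20 - √(1 + 9)) + 219/103 = 2615/(20 - √10) + 219/103 = 219/103 + 2615/(20 - √10)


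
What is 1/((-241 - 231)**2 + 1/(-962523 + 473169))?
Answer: 489354/109020241535 ≈ 4.4887e-6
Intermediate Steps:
1/((-241 - 231)**2 + 1/(-962523 + 473169)) = 1/((-472)**2 + 1/(-489354)) = 1/(222784 - 1/489354) = 1/(109020241535/489354) = 489354/109020241535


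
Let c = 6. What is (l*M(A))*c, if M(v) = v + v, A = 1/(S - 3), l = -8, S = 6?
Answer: -32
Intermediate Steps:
A = ⅓ (A = 1/(6 - 3) = 1/3 = ⅓ ≈ 0.33333)
M(v) = 2*v
(l*M(A))*c = -16/3*6 = -32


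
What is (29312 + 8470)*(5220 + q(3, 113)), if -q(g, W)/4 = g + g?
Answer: 196315272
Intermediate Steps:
q(g, W) = -8*g (q(g, W) = -4*(g + g) = -8*g)
(29312 + 8470)*(5220 + q(3, 113)) = (29312 + 8470)*(5220 - 8*3) = 37782*(5220 - 24) = 37782*5196 = 196315272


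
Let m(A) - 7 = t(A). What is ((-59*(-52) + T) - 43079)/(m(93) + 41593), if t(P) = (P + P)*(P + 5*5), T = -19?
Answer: -20015/31774 ≈ -0.62992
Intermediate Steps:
t(P) = 2*P*(25 + P) (t(P) = (2*P)*(P + 25) = (2*P)*(25 + P) = 2*P*(25 + P))
m(A) = 7 + 2*A*(25 + A)
((-59*(-52) + T) - 43079)/(m(93) + 41593) = ((-59*(-52) - 19) - 43079)/((7 + 2*93*(25 + 93)) + 41593) = ((3068 - 19) - 43079)/((7 + 2*93*118) + 41593) = (3049 - 43079)/((7 + 21948) + 41593) = -40030/(21955 + 41593) = -40030/63548 = -40030*1/63548 = -20015/31774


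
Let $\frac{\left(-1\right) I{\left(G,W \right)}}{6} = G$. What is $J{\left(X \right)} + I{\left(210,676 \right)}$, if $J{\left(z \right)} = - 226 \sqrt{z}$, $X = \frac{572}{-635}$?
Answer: $-1260 - \frac{452 i \sqrt{90805}}{635} \approx -1260.0 - 214.5 i$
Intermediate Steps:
$I{\left(G,W \right)} = - 6 G$
$X = - \frac{572}{635}$ ($X = 572 \left(- \frac{1}{635}\right) = - \frac{572}{635} \approx -0.90079$)
$J{\left(X \right)} + I{\left(210,676 \right)} = - 226 \sqrt{- \frac{572}{635}} - 1260 = - 226 \frac{2 i \sqrt{90805}}{635} - 1260 = - \frac{452 i \sqrt{90805}}{635} - 1260 = -1260 - \frac{452 i \sqrt{90805}}{635}$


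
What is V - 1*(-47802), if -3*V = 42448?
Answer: 100958/3 ≈ 33653.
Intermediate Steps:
V = -42448/3 (V = -⅓*42448 = -42448/3 ≈ -14149.)
V - 1*(-47802) = -42448/3 - 1*(-47802) = -42448/3 + 47802 = 100958/3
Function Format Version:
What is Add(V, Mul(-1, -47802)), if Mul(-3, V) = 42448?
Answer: Rational(100958, 3) ≈ 33653.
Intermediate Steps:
V = Rational(-42448, 3) (V = Mul(Rational(-1, 3), 42448) = Rational(-42448, 3) ≈ -14149.)
Add(V, Mul(-1, -47802)) = Add(Rational(-42448, 3), Mul(-1, -47802)) = Add(Rational(-42448, 3), 47802) = Rational(100958, 3)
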